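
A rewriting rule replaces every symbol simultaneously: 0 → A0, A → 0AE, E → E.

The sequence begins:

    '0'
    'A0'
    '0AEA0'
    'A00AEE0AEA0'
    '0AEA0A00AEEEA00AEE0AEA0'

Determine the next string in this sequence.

Rewriting the 23 symbols of 0AEA0A00AEEEA00AEE0AEA0 one by one yields A0 0AE E 0AE A0 0AE A0 A0 0AE E E E 0AE A0 A0 0AE E E A0 0AE E 0AE A0; concatenated:

A00AEE0AEA00AEA0A00AEEEE0AEA0A00AEEEA00AEE0AEA0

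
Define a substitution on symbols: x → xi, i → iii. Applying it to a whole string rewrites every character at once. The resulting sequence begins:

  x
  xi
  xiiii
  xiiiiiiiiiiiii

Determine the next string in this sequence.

Rewriting the 14 symbols of xiiiiiiiiiiiii one by one yields xi iii iii iii iii iii iii iii iii iii iii iii iii iii; concatenated:

xiiiiiiiiiiiiiiiiiiiiiiiiiiiiiiiiiiiiiiii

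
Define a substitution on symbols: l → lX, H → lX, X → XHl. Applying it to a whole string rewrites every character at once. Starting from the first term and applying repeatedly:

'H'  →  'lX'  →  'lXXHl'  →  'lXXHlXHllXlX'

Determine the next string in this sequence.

Apply φ to lXXHlXHllXlX symbol by symbol: l→lX, X→XHl, X→XHl, H→lX, l→lX, X→XHl, H→lX, l→lX, l→lX, X→XHl, l→lX, X→XHl; joined: lX XHl XHl lX lX XHl lX lX lX XHl lX XHl.

lXXHlXHllXlXXHllXlXlXXHllXXHl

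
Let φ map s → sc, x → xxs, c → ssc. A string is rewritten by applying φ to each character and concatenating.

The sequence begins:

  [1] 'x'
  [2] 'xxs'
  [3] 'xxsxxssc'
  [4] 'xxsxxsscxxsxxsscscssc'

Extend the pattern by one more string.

φ(xxsxxsscxxsxxsscscssc) expands symbol-by-symbol to xxs xxs sc xxs xxs sc sc ssc xxs xxs sc xxs xxs sc sc ssc sc ssc sc sc ssc; joining the 21 pieces gives the next term.

xxsxxsscxxsxxsscscsscxxsxxsscxxsxxsscscsscscsscscscssc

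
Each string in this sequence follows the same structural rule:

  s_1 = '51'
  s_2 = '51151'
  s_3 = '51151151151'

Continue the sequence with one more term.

51151151151151151151151

Each string is two copies of the previous one joined by '1'.
So the next term is two copies of 51151151151 with '1' between the halves.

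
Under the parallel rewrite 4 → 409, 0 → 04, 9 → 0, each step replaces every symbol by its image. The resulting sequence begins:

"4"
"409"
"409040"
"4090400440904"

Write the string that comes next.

40904004409040440940904004409

Replace each of the 13 characters of 4090400440904 in place — 409 04 0 04 409 04 04 409 409 04 0 04 409 — and concatenate.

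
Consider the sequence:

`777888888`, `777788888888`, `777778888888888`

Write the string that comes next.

777777888888888888

The n-th term is n 7's then 2n 8's, where the shown terms are n = 3, 4, 5.
For the next term, n = 6, so the run lengths are 6, 12.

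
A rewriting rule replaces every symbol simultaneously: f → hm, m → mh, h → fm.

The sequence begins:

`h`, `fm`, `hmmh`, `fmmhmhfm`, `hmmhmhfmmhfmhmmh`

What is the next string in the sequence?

Rewriting the 16 symbols of hmmhmhfmmhfmhmmh one by one yields fm mh mh fm mh fm hm mh mh fm hm mh fm mh mh fm; concatenated:

fmmhmhfmmhfmhmmhmhfmhmmhfmmhmhfm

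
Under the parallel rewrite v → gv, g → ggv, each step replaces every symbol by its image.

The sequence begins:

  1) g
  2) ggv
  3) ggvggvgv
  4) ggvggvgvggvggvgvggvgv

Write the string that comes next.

Applying the rule to each of the 21 symbols of ggvggvgvggvggvgvggvgv gives the pieces ggv ggv gv ggv ggv gv ggv gv ggv ggv gv ggv ggv gv ggv gv ggv ggv gv ggv gv, which concatenate to the answer.

ggvggvgvggvggvgvggvgvggvggvgvggvggvgvggvgvggvggvgvggvgv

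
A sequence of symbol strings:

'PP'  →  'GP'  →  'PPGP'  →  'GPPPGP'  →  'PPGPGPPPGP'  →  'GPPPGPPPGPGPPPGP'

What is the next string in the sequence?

Each term (from the third on) is the two preceding terms concatenated in order: term 3 = PP·GP = PPGP.
The next term joins PPGPGPPPGP and GPPPGPPPGPGPPPGP.

PPGPGPPPGPGPPPGPPPGPGPPPGP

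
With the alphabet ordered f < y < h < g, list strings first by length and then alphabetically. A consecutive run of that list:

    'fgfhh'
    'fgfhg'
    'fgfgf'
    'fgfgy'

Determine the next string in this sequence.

Treat fgfgy as a base-4 numeral over the given alphabet and add one, carrying through any trailing g's.

fgfgh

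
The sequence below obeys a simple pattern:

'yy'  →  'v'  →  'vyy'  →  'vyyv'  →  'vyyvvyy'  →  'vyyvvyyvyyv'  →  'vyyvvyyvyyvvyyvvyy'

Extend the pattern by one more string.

Each term (from the third on) is the previous term followed by the one before it: term 3 = v·yy = vyy.
Continuing: vyyvvyyvyyvvyyvvyy · vyyvvyyvyyv gives term 8.

vyyvvyyvyyvvyyvvyyvyyvvyyvyyv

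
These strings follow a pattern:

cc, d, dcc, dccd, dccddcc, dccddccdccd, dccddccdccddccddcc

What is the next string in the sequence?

dccddccdccddccddccdccddccdccd

This is a Fibonacci-style word recurrence s(k) = s(k−1)·s(k−2): e.g. d·cc = dcc.
Continuing: dccddccdccddccddcc · dccddccdccd gives term 8.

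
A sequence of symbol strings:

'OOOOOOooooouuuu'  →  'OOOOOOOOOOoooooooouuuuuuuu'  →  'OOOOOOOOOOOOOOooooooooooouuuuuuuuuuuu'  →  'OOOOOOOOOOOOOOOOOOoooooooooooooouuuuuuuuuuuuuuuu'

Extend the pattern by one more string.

OOOOOOOOOOOOOOOOOOOOOOooooooooooooooooouuuuuuuuuuuuuuuuuuuu

The n-th term is 4n+2 O's then 3n+2 o's then 4n u's (n = 1, 2, …).
At n = 5 the blocks have lengths 22, 17, 20.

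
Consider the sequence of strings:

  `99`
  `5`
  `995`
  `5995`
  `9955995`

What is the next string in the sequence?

From term 3 onward, concatenate the second-to-last term with the last: 99·5 = 995, 5·995 = 5995, …
The next term joins 5995 and 9955995.

59959955995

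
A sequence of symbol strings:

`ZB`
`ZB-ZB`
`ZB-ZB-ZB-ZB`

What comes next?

Each string is two copies of the previous one joined by '-'.
So the next term is two copies of ZB-ZB-ZB-ZB with '-' between the halves.

ZB-ZB-ZB-ZB-ZB-ZB-ZB-ZB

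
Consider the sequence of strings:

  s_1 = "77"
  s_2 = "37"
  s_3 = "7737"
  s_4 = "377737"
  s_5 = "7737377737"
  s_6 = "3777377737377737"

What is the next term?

This is a Fibonacci-style word recurrence s(k) = s(k−2)·s(k−1): e.g. 77·37 = 7737.
The next term joins 7737377737 and 3777377737377737.

77373777373777377737377737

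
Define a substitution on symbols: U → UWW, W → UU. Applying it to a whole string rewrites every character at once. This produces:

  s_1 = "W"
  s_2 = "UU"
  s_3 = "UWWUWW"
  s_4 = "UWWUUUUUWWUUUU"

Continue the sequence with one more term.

Replace each of the 14 characters of UWWUUUUUWWUUUU in place — UWW UU UU UWW UWW UWW UWW UWW UU UU UWW UWW UWW UWW — and concatenate.

UWWUUUUUWWUWWUWWUWWUWWUUUUUWWUWWUWWUWW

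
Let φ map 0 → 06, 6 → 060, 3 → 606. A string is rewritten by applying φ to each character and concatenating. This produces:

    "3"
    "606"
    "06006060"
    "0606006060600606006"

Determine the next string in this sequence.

Replace each of the 19 characters of 0606006060600606006 in place — 06 060 06 060 06 06 060 06 060 06 060 06 06 060 06 060 06 06 060 — and concatenate.

0606006060060606006060060600606060060600606060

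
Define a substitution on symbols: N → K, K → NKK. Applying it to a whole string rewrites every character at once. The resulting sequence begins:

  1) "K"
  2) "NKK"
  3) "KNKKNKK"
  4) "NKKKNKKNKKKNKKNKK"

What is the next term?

Rewriting the 17 symbols of NKKKNKKNKKKNKKNKK one by one yields K NKK NKK NKK K NKK NKK K NKK NKK NKK K NKK NKK K NKK NKK; concatenated:

KNKKNKKNKKKNKKNKKKNKKNKKNKKKNKKNKKKNKKNKK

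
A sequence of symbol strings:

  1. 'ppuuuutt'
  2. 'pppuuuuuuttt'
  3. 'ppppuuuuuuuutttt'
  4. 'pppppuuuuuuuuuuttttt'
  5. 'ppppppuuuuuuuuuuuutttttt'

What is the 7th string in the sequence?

Term n consists of n+1 p's, followed by 2n+2 u's, followed by n+1 t's (n = 1, 2, …).
For term 7, n = 7, so the run lengths are 8, 16, 8.

ppppppppuuuuuuuuuuuuuuuutttttttt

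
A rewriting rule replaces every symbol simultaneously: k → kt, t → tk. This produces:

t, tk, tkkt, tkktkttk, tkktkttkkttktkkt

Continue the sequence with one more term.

Rewriting the 16 symbols of tkktkttkkttktkkt one by one yields tk kt kt tk kt tk tk kt kt tk tk kt tk kt kt tk; concatenated:

tkktkttkkttktkktkttktkkttkktkttk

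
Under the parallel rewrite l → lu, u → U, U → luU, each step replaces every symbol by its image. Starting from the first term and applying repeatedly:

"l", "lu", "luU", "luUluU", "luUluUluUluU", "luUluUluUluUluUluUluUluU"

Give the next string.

luUluUluUluUluUluUluUluUluUluUluUluUluUluUluUluU

Applying the rule to each of the 24 symbols of luUluUluUluUluUluUluUluU gives the pieces lu U luU lu U luU lu U luU lu U luU lu U luU lu U luU lu U luU lu U luU, which concatenate to the answer.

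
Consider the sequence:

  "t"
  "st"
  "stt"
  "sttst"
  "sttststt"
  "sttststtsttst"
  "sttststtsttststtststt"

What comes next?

From term 3 onward, concatenate the last term with the second-to-last: st·t = stt, stt·st = sttst, …
So term 8 is sttststtsttststtststt·sttststtsttst.

sttststtsttststtststtsttststtsttst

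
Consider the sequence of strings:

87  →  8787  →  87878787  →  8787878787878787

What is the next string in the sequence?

87878787878787878787878787878787

Every step duplicates the string.
So the next term is two copies of 8787878787878787.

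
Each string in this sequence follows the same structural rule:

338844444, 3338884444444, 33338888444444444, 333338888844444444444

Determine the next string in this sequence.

3333338888884444444444444

The n-th term is n 3's then n 8's then 2n+1 4's, where the shown terms are n = 2, 3, 4, 5.
For the next term, n = 6, so the run lengths are 6, 6, 13.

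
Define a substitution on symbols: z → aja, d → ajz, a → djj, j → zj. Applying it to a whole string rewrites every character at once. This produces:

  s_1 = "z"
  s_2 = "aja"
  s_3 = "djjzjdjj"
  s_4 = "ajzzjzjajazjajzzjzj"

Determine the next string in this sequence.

djjzjajaajazjajazjdjjzjdjjajazjdjjzjajaajazjajazj

φ(ajzzjzjajazjajzzjzj) expands symbol-by-symbol to djj zj aja aja zj aja zj djj zj djj aja zj djj zj aja aja zj aja zj; joining the 19 pieces gives the next term.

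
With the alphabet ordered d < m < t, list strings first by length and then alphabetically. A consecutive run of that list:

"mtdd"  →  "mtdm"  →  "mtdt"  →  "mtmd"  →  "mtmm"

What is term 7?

Advancing 2 positions from mtmm through mtmm → mtmt reaches term 7.

mttd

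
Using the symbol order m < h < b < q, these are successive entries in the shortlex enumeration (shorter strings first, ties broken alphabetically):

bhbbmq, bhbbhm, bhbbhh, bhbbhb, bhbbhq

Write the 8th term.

bhbbbb

Advancing 3 positions from bhbbhq through bhbbhq → bhbbbm → bhbbbh reaches term 8.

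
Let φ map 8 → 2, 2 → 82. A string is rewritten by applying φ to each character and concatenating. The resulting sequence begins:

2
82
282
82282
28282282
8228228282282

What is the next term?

282822828228228282282

Replace each of the 13 characters of 8228228282282 in place — 2 82 82 2 82 82 2 82 2 82 82 2 82 — and concatenate.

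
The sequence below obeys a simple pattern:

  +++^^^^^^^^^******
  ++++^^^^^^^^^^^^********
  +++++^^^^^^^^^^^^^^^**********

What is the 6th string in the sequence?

++++++++^^^^^^^^^^^^^^^^^^^^^^^^****************

The n-th term is n +'s then 3n ^'s then 2n *'s, where the shown terms are n = 3, 4, 5.
At n = 8 the blocks have lengths 8, 24, 16.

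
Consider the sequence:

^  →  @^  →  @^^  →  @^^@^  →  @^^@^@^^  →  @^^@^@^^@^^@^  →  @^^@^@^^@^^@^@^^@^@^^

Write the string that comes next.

This is a Fibonacci-style word recurrence s(k) = s(k−1)·s(k−2): e.g. @^·^ = @^^.
Continuing: @^^@^@^^@^^@^@^^@^@^^ · @^^@^@^^@^^@^ gives term 8.

@^^@^@^^@^^@^@^^@^@^^@^^@^@^^@^^@^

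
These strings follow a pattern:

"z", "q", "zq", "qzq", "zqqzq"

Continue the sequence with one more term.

qzqzqqzq

This is a Fibonacci-style word recurrence s(k) = s(k−2)·s(k−1): e.g. z·q = zq.
The next term joins qzq and zqqzq.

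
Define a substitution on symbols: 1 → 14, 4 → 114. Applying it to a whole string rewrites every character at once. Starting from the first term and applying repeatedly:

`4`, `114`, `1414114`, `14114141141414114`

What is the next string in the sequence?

14114141411414114141411414114141141414114

φ(14114141141414114) expands symbol-by-symbol to 14 114 14 14 114 14 114 14 14 114 14 114 14 114 14 14 114; joining the 17 pieces gives the next term.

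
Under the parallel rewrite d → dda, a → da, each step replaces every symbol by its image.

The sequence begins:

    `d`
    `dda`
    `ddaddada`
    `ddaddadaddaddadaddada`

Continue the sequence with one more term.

Rewriting the 21 symbols of ddaddadaddaddadaddada one by one yields dda dda da dda dda da dda da dda dda da dda dda da dda da dda dda da dda da; concatenated:

ddaddadaddaddadaddadaddaddadaddaddadaddadaddaddadaddada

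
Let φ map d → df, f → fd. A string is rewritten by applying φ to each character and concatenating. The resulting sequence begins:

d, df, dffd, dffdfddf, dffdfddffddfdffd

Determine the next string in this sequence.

dffdfddffddfdffdfddfdffddffdfddf

Replace each of the 16 characters of dffdfddffddfdffd in place — df fd fd df fd df df fd fd df df fd df fd fd df — and concatenate.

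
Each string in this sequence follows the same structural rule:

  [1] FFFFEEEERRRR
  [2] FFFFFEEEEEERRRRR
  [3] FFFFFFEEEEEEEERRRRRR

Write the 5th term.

Reading off run lengths: F runs 4, 5, 6; E runs 4, 6, 8; R runs 4, 5, 6 — each is linear in n, where the shown terms are n = 2, 3, 4.
At n = 6 the blocks have lengths 8, 12, 8.

FFFFFFFFEEEEEEEEEEEERRRRRRRR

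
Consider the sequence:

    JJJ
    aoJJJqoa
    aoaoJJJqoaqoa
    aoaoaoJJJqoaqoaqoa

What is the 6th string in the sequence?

aoaoaoaoaoJJJqoaqoaqoaqoaqoa

s(k+1) = ao·s(k)·qoa, so each term gains ao as a prefix and qoa as a suffix.
From aoaoaoJJJqoaqoaqoa, 2 further steps: aoaoaoJJJqoaqoaqoa → aoaoaoaoJJJqoaqoaqoaqoa → (answer).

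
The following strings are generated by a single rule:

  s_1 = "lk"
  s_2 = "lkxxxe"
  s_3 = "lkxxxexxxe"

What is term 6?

The strings grow by a fixed suffix xxxe each time.
From lkxxxexxxe, 3 further steps: lkxxxexxxe → lkxxxexxxexxxe → lkxxxexxxexxxexxxe → (answer).

lkxxxexxxexxxexxxexxxe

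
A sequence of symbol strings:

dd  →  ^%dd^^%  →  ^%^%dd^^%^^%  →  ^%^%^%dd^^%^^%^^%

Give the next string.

Every step adds ^% to the front and ^^% to the end of the previous string.
So the next term is ^%·^%^%^%dd^^%^^%^^%·^^%.

^%^%^%^%dd^^%^^%^^%^^%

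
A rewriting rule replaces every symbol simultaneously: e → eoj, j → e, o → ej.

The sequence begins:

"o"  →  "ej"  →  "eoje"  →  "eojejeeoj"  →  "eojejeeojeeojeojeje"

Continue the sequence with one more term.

eojejeeojeeojeojejeeojeojejeeojejeeojeeoj

Applying the rule to each of the 19 symbols of eojejeeojeeojeojeje gives the pieces eoj ej e eoj e eoj eoj ej e eoj eoj ej e eoj ej e eoj e eoj, which concatenate to the answer.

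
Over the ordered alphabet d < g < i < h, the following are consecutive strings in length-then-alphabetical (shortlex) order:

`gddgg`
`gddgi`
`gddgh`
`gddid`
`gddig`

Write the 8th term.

gddhd

Advancing 3 positions from gddig through gddig → gddii → gddih reaches term 8.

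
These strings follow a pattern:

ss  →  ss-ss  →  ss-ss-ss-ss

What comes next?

Each string is two copies of the previous one joined by '-'.
So the next term is two copies of ss-ss-ss-ss with '-' between the halves.

ss-ss-ss-ss-ss-ss-ss-ss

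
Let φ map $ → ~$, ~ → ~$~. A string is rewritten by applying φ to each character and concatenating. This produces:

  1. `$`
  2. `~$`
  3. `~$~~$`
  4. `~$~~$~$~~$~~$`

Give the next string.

~$~~$~$~~$~~$~$~~$~$~~$~~$~$~~$~~$

Applying the rule to each of the 13 symbols of ~$~~$~$~~$~~$ gives the pieces ~$~ ~$ ~$~ ~$~ ~$ ~$~ ~$ ~$~ ~$~ ~$ ~$~ ~$~ ~$, which concatenate to the answer.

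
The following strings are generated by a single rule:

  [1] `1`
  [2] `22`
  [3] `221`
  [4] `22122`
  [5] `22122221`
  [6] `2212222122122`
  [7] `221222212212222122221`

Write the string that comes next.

2212222122122221222212212222122122

This is a Fibonacci-style word recurrence s(k) = s(k−1)·s(k−2): e.g. 22·1 = 221.
So term 8 is 221222212212222122221·2212222122122.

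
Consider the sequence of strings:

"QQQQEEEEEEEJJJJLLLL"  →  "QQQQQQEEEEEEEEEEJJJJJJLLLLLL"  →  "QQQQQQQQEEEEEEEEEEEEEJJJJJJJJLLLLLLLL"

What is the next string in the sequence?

Each string has the form Q^{2n} E^{3n+1} J^{2n} L^{2n}, where the shown terms are n = 2, 3, 4.
For the next term, n = 5, so the run lengths are 10, 16, 10, 10.

QQQQQQQQQQEEEEEEEEEEEEEEEEJJJJJJJJJJLLLLLLLLLL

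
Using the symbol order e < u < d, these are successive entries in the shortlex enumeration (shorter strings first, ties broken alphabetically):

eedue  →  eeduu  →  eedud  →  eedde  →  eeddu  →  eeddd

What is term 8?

eueeu

Stepping forward 2 times from eeddd: eeddd → eueee, then the target.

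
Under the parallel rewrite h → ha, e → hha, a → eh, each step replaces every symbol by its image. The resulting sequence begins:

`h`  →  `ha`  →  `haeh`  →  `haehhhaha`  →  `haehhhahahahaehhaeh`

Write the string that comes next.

Rewriting the 19 symbols of haehhhahahahaehhaeh one by one yields ha eh hha ha ha ha eh ha eh ha eh ha eh hha ha ha eh hha ha; concatenated:

haehhhahahahaehhaehhaehhaehhhahahaehhhaha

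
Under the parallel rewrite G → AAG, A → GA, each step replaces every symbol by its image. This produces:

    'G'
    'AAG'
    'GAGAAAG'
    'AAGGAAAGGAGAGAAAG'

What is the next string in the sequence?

Replace each of the 17 characters of AAGGAAAGGAGAGAAAG in place — GA GA AAG AAG GA GA GA AAG AAG GA AAG GA AAG GA GA GA AAG — and concatenate.

GAGAAAGAAGGAGAGAAAGAAGGAAAGGAAAGGAGAGAAAG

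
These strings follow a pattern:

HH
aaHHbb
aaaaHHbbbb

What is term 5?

aaaaaaaaHHbbbbbbbb

s(k+1) = aa·s(k)·bb, so each term gains aa as a prefix and bb as a suffix.
From aaaaHHbbbb, 2 further steps: aaaaHHbbbb → aaaaaaHHbbbbbb → (answer).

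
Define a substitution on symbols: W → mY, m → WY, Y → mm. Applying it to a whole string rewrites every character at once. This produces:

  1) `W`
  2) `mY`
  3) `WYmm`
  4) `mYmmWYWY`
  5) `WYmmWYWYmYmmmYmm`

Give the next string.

Applying the rule to each of the 16 symbols of WYmmWYWYmYmmmYmm gives the pieces mY mm WY WY mY mm mY mm WY mm WY WY WY mm WY WY, which concatenate to the answer.

mYmmWYWYmYmmmYmmWYmmWYWYWYmmWYWY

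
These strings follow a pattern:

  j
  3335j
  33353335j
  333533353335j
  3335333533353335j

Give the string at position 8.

The strings grow by a fixed prefix 3335 each time.
From 3335333533353335j, 3 further steps: 3335333533353335j → 33353335333533353335j → 333533353335333533353335j → (answer).

3335333533353335333533353335j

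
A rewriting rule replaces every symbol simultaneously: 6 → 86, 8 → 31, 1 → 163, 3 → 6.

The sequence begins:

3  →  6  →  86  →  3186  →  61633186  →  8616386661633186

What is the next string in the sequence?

Applying the rule to each of the 16 symbols of 8616386661633186 gives the pieces 31 86 163 86 6 31 86 86 86 163 86 6 6 163 31 86, which concatenate to the answer.

31861638663186868616386661633186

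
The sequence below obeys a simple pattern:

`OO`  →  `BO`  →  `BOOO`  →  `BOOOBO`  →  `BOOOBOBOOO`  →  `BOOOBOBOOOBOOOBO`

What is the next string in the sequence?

BOOOBOBOOOBOOOBOBOOOBOBOOO

This is a Fibonacci-style word recurrence s(k) = s(k−1)·s(k−2): e.g. BO·OO = BOOO.
Continuing: BOOOBOBOOOBOOOBO · BOOOBOBOOO gives term 7.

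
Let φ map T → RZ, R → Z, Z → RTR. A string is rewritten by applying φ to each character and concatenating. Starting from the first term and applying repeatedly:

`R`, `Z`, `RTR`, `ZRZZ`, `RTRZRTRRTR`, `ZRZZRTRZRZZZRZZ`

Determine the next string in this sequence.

RTRZRTRRTRZRZZRTRZRTRRTRRTRZRTRRTR

Replace each of the 15 characters of ZRZZRTRZRZZZRZZ in place — RTR Z RTR RTR Z RZ Z RTR Z RTR RTR RTR Z RTR RTR — and concatenate.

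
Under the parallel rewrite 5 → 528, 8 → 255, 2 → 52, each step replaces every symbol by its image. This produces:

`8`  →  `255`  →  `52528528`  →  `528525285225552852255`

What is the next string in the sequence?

Applying the rule to each of the 21 symbols of 528525285225552852255 gives the pieces 528 52 255 528 52 528 52 255 528 52 52 528 528 528 52 255 528 52 52 528 528, which concatenate to the answer.

5285225552852528522555285252528528528522555285252528528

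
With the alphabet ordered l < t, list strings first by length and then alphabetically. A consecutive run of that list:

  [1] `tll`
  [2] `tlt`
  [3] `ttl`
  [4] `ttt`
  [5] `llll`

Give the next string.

Find the rightmost character of llll below t, bump it to the next letter, and reset everything to its right to l.

lllt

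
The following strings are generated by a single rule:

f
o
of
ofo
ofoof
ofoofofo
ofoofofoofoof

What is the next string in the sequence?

This is a Fibonacci-style word recurrence s(k) = s(k−1)·s(k−2): e.g. o·f = of.
The next term joins ofoofofoofoof and ofoofofo.

ofoofofoofoofofoofofo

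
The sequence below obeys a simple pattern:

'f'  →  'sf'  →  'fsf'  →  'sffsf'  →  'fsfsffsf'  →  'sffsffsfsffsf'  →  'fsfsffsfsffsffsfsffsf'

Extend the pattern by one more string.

sffsffsfsffsffsfsffsfsffsffsfsffsf

From term 3 onward, concatenate the second-to-last term with the last: f·sf = fsf, sf·fsf = sffsf, …
So term 8 is sffsffsfsffsf·fsfsffsfsffsffsfsffsf.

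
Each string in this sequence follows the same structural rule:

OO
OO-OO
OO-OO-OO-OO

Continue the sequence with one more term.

Each string is two copies of the previous one joined by '-'.
One more doubling of OO-OO-OO-OO gives the answer.

OO-OO-OO-OO-OO-OO-OO-OO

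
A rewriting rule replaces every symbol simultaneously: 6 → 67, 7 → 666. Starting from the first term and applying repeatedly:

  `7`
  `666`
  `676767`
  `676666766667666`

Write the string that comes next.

Rewriting the 15 symbols of 676666766667666 one by one yields 67 666 67 67 67 67 666 67 67 67 67 666 67 67 67; concatenated:

676666767676766667676767666676767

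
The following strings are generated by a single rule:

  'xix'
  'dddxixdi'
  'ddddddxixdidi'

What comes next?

dddddddddxixdididi

s(k+1) = ddd·s(k)·di, so each term gains ddd as a prefix and di as a suffix.
One more step from ddddddxixdidi gives the answer.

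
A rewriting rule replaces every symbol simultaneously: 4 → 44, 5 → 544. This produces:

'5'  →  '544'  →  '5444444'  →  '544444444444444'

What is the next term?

Rewriting the 15 symbols of 544444444444444 one by one yields 544 44 44 44 44 44 44 44 44 44 44 44 44 44 44; concatenated:

5444444444444444444444444444444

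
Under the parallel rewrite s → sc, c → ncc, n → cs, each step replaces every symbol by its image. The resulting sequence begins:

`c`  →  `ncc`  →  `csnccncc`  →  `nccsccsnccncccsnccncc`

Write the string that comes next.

Rewriting the 21 symbols of nccsccsnccncccsnccncc one by one yields cs ncc ncc sc ncc ncc sc cs ncc ncc cs ncc ncc ncc sc cs ncc ncc cs ncc ncc; concatenated:

csnccnccscnccnccsccsnccncccsnccnccnccsccsnccncccsnccncc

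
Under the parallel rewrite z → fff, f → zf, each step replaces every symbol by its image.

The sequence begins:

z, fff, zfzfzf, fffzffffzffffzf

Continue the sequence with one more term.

Rewriting the 15 symbols of fffzffffzffffzf one by one yields zf zf zf fff zf zf zf zf fff zf zf zf zf fff zf; concatenated:

zfzfzffffzfzfzfzffffzfzfzfzffffzf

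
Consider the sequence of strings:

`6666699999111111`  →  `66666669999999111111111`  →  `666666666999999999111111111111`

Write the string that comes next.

6666666666699999999999111111111111111

Each string has the form 6^{2n+1} 9^{2n+1} 1^{3n}, where the shown terms are n = 2, 3, 4.
Setting n = 5 gives 11, 11, 15 characters in each block.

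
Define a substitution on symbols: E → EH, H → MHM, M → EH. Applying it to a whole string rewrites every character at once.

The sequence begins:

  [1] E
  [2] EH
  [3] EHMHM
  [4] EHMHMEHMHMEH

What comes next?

Rewriting each symbol of EHMHMEHMHMEH: E→EH, H→MHM, M→EH, H→MHM, M→EH, E→EH, H→MHM, M→EH, H→MHM, M→EH, E→EH, H→MHM, which concatenates to EH MHM EH MHM EH EH MHM EH MHM EH EH MHM.

EHMHMEHMHMEHEHMHMEHMHMEHEHMHM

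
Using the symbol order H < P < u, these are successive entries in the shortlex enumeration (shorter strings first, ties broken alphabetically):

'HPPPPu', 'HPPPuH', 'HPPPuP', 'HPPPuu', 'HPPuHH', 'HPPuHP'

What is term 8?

Stepping forward 2 times from HPPuHP: HPPuHP → HPPuHu, then the target.

HPPuPH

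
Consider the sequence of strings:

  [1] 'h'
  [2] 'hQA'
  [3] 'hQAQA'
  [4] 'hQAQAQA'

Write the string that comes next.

hQAQAQAQA

Every step adds QA to the end: s(k+1) = s(k)·QA.
So the next term is hQAQAQA·QA.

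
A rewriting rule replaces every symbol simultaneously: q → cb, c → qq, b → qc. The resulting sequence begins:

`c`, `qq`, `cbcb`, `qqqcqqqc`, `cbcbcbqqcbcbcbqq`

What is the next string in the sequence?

Rewriting the 16 symbols of cbcbcbqqcbcbcbqq one by one yields qq qc qq qc qq qc cb cb qq qc qq qc qq qc cb cb; concatenated:

qqqcqqqcqqqccbcbqqqcqqqcqqqccbcb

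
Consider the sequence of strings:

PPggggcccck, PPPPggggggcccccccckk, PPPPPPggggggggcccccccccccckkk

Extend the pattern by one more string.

Reading off run lengths: P runs 2, 4, 6; g runs 4, 6, 8; c runs 4, 8, 12; k runs 1, 2, 3 — each is linear in n (n = 1, 2, …).
For the next term, n = 4, so the run lengths are 8, 10, 16, 4.

PPPPPPPPggggggggggcccccccccccccccckkkk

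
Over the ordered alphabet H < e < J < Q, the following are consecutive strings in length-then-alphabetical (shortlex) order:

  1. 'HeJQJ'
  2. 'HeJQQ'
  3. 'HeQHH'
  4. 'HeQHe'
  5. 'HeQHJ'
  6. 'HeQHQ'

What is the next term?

Treat HeQHQ as a base-4 numeral over the given alphabet and add one, carrying through any trailing Q's.

HeQeH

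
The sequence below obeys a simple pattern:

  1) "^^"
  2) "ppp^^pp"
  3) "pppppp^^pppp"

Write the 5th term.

pppppppppppp^^pppppppp

s(k+1) = ppp·s(k)·pp, so each term gains ppp as a prefix and pp as a suffix.
From pppppp^^pppp, 2 further steps: pppppp^^pppp → ppppppppp^^pppppp → (answer).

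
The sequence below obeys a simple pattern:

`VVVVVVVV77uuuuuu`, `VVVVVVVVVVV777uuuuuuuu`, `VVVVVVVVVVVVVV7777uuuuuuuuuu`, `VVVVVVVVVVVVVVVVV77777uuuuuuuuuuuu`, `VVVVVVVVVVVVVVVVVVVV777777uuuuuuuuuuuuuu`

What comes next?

Each string has the form V^{3n+2} 7^{n} u^{2n+2}, where the shown terms are n = 2, 3, 4, 5, 6.
At n = 7 the blocks have lengths 23, 7, 16.

VVVVVVVVVVVVVVVVVVVVVVV7777777uuuuuuuuuuuuuuuu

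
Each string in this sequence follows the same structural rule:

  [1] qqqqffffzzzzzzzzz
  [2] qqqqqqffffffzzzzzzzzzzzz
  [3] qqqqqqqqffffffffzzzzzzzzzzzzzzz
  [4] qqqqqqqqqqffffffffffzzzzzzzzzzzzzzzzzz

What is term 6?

qqqqqqqqqqqqqqffffffffffffffzzzzzzzzzzzzzzzzzzzzzzzz

Each string has the form q^{2n-2} f^{2n-2} z^{3n}, where the shown terms are n = 3, 4, 5, 6.
Setting n = 8 gives 14, 14, 24 characters in each block.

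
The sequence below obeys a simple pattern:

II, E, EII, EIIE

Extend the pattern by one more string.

This is a Fibonacci-style word recurrence s(k) = s(k−1)·s(k−2): e.g. E·II = EII.
So term 5 is EIIE·EII.

EIIEEII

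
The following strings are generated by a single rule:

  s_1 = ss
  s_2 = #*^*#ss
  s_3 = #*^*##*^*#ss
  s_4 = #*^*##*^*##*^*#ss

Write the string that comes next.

#*^*##*^*##*^*##*^*#ss

Each term is the previous one with #*^*# prepended.
One more step from #*^*##*^*##*^*#ss gives the answer.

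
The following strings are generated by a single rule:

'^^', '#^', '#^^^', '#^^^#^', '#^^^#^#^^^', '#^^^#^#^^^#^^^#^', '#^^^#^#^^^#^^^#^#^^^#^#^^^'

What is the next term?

From term 3 onward, concatenate the last term with the second-to-last: #^·^^ = #^^^, #^^^·#^ = #^^^#^, …
The next term joins #^^^#^#^^^#^^^#^#^^^#^#^^^ and #^^^#^#^^^#^^^#^.

#^^^#^#^^^#^^^#^#^^^#^#^^^#^^^#^#^^^#^^^#^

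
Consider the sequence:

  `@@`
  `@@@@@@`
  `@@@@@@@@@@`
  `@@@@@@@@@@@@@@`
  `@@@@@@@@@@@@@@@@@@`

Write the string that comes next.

s(k+1) = @@·s(k)·@@, so each term gains @@ as a prefix and @@ as a suffix.
So the next term is @@·@@@@@@@@@@@@@@@@@@·@@.

@@@@@@@@@@@@@@@@@@@@@@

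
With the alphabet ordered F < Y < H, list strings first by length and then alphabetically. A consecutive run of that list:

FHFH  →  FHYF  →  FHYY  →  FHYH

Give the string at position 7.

Continuing the enumeration 3 steps past FHYH: FHYH → FHHF → FHHY → (answer).

FHHH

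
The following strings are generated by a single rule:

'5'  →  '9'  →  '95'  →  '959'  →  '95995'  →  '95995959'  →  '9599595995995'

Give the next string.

959959599599595995959

This is a Fibonacci-style word recurrence s(k) = s(k−1)·s(k−2): e.g. 9·5 = 95.
Continuing: 9599595995995 · 95995959 gives term 8.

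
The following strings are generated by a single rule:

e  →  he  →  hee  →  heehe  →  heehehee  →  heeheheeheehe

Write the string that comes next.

This is a Fibonacci-style word recurrence s(k) = s(k−1)·s(k−2): e.g. he·e = hee.
So term 7 is heeheheeheehe·heehehee.

heeheheeheeheheehehee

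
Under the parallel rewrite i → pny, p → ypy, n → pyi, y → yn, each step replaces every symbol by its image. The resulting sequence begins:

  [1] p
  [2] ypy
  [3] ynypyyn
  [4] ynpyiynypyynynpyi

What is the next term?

Replace each of the 17 characters of ynpyiynypyynynpyi in place — yn pyi ypy yn pny yn pyi yn ypy yn yn pyi yn pyi ypy yn pny — and concatenate.

ynpyiypyynpnyynpyiynypyynynpyiynpyiypyynpny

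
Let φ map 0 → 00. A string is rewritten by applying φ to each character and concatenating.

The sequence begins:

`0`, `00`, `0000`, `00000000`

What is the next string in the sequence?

0000000000000000

Rewriting each symbol of 00000000: 0→00, 0→00, 0→00, 0→00, 0→00, 0→00, 0→00, 0→00, which concatenates to 00 00 00 00 00 00 00 00.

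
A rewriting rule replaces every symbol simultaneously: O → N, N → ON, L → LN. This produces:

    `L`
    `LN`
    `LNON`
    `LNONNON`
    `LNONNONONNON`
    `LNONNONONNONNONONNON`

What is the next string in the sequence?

Rewriting the 20 symbols of LNONNONONNONNONONNON one by one yields LN ON N ON ON N ON N ON ON N ON ON N ON N ON ON N ON; concatenated:

LNONNONONNONNONONNONONNONNONONNON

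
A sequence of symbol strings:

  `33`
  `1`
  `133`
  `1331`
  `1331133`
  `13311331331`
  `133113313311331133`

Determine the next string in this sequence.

13311331331133113313311331331

Each term (from the third on) is the previous term followed by the one before it: term 3 = 1·33 = 133.
The next term joins 133113313311331133 and 13311331331.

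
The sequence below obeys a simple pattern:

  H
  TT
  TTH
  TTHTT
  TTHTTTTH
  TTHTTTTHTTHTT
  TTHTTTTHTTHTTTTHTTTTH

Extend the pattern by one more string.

TTHTTTTHTTHTTTTHTTTTHTTHTTTTHTTHTT

This is a Fibonacci-style word recurrence s(k) = s(k−1)·s(k−2): e.g. TT·H = TTH.
Continuing: TTHTTTTHTTHTTTTHTTTTH · TTHTTTTHTTHTT gives term 8.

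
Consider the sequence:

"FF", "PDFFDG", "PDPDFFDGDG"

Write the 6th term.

PDPDPDPDPDFFDGDGDGDGDG

s(k+1) = PD·s(k)·DG, so each term gains PD as a prefix and DG as a suffix.
From PDPDFFDGDG, 3 further steps: PDPDFFDGDG → PDPDPDFFDGDGDG → PDPDPDPDFFDGDGDGDG → (answer).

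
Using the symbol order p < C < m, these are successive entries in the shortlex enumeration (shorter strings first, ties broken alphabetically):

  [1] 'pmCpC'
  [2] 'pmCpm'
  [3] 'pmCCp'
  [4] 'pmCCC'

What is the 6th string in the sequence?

Stepping forward 2 times from pmCCC: pmCCC → pmCCm, then the target.

pmCmp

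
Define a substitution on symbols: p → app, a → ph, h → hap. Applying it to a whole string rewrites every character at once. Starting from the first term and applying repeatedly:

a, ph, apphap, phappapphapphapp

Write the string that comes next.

Replace each of the 16 characters of phappapphapphapp in place — app hap ph app app ph app app hap ph app app hap ph app app — and concatenate.

apphapphappappphappapphapphappapphapphappapp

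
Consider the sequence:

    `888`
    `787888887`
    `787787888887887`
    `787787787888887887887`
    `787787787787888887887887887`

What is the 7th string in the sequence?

Every step adds 787 to the front and 887 to the end of the previous string.
From 787787787787888887887887887, 2 further steps: 787787787787888887887887887 → 787787787787787888887887887887887 → (answer).

787787787787787787888887887887887887887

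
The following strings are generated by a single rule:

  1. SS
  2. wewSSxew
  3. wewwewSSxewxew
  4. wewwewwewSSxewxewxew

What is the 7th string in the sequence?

Every step adds wew to the front and xew to the end of the previous string.
From wewwewwewSSxewxewxew, 3 further steps: wewwewwewSSxewxewxew → wewwewwewwewSSxewxewxewxew → wewwewwewwewwewSSxewxewxewxewxew → (answer).

wewwewwewwewwewwewSSxewxewxewxewxewxew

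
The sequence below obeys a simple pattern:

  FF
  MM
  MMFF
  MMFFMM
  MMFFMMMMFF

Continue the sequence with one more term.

MMFFMMMMFFMMFFMM

From term 3 onward, concatenate the last term with the second-to-last: MM·FF = MMFF, MMFF·MM = MMFFMM, …
Continuing: MMFFMMMMFF · MMFFMM gives term 6.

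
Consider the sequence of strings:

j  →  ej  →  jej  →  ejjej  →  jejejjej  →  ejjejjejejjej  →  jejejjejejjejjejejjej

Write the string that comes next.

ejjejjejejjejjejejjejejjejjejejjej

This is a Fibonacci-style word recurrence s(k) = s(k−2)·s(k−1): e.g. j·ej = jej.
So term 8 is ejjejjejejjej·jejejjejejjejjejejjej.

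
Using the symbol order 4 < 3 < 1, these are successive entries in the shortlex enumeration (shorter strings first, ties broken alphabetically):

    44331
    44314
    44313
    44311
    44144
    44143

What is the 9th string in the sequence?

44133

Stepping forward 3 times from 44143: 44143 → 44141 → 44134, then the target.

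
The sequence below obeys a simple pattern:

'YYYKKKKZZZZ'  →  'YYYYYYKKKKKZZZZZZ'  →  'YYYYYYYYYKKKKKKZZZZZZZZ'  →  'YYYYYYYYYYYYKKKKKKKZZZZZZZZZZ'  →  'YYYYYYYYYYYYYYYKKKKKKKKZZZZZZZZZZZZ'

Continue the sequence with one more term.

YYYYYYYYYYYYYYYYYYKKKKKKKKKZZZZZZZZZZZZZZ

Reading off run lengths: Y runs 3, 6, 9, 12, 15; K runs 4, 5, 6, 7, 8; Z runs 4, 6, 8, 10, 12 — each is linear in n (n = 1, 2, …).
For the next term, n = 6, so the run lengths are 18, 9, 14.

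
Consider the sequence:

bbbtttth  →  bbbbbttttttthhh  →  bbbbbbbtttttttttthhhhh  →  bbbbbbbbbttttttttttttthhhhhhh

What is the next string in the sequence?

Each string has the form b^{2n+1} t^{3n+1} h^{2n-1} (n = 1, 2, …).
At n = 5 the blocks have lengths 11, 16, 9.

bbbbbbbbbbbtttttttttttttttthhhhhhhhh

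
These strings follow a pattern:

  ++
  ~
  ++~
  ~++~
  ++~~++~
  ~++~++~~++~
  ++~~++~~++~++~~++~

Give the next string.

~++~++~~++~++~~++~~++~++~~++~

From term 3 onward, concatenate the second-to-last term with the last: ++·~ = ++~, ~·++~ = ~++~, …
Continuing: ~++~++~~++~ · ++~~++~~++~++~~++~ gives term 8.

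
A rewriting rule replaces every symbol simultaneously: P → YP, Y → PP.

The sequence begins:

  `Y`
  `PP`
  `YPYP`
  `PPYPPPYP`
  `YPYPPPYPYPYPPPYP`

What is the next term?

PPYPPPYPYPYPPPYPPPYPPPYPYPYPPPYP

Replace each of the 16 characters of YPYPPPYPYPYPPPYP in place — PP YP PP YP YP YP PP YP PP YP PP YP YP YP PP YP — and concatenate.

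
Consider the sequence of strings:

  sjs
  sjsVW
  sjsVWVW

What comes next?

The strings grow by a fixed suffix VW each time.
Applying this once more to sjsVWVW:

sjsVWVWVW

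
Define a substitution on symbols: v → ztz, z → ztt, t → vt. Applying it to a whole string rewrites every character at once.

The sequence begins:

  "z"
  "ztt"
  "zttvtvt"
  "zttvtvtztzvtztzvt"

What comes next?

Rewriting the 17 symbols of zttvtvtztzvtztzvt one by one yields ztt vt vt ztz vt ztz vt ztt vt ztt ztz vt ztt vt ztt ztz vt; concatenated:

zttvtvtztzvtztzvtzttvtzttztzvtzttvtzttztzvt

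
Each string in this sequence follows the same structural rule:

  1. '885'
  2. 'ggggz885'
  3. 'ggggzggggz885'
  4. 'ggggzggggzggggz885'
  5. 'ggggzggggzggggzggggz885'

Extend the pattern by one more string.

The strings grow by a fixed prefix ggggz each time.
So the next term is ggggz·ggggzggggzggggzggggz885.

ggggzggggzggggzggggzggggz885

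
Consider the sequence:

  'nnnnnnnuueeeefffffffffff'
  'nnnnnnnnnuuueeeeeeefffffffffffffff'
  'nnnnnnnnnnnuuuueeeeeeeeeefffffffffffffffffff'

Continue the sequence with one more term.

Term n consists of 2n+3 n's, followed by n u's, followed by 3n-2 e's, followed by 4n+3 f's, where the shown terms are n = 2, 3, 4.
At n = 5 the blocks have lengths 13, 5, 13, 23.

nnnnnnnnnnnnnuuuuueeeeeeeeeeeeefffffffffffffffffffffff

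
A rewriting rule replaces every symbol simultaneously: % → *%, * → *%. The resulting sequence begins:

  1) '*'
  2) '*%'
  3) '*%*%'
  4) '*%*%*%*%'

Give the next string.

*%*%*%*%*%*%*%*%

Rewriting each symbol of *%*%*%*%: *→*%, %→*%, *→*%, %→*%, *→*%, %→*%, *→*%, %→*%, which concatenates to *% *% *% *% *% *% *% *%.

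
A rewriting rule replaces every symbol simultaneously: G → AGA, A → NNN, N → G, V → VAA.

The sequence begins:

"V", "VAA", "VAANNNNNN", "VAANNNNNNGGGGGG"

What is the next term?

Rewriting the 15 symbols of VAANNNNNNGGGGGG one by one yields VAA NNN NNN G G G G G G AGA AGA AGA AGA AGA AGA; concatenated:

VAANNNNNNGGGGGGAGAAGAAGAAGAAGAAGA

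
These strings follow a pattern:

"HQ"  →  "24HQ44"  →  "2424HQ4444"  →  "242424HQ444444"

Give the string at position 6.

Each term wraps the previous one in 24 on the left and 44 on the right.
From 242424HQ444444, 2 further steps: 242424HQ444444 → 24242424HQ44444444 → (answer).

2424242424HQ4444444444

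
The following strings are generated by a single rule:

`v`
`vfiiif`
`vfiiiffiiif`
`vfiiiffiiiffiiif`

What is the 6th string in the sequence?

Every step adds fiiif to the end: s(k+1) = s(k)·fiiif.
From vfiiiffiiiffiiif, 2 further steps: vfiiiffiiiffiiif → vfiiiffiiiffiiiffiiif → (answer).

vfiiiffiiiffiiiffiiiffiiif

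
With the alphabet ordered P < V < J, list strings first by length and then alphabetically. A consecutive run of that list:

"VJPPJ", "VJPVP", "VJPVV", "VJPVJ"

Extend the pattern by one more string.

VJPJP

Treat VJPVJ as a base-3 numeral over the given alphabet and add one, carrying through any trailing J's.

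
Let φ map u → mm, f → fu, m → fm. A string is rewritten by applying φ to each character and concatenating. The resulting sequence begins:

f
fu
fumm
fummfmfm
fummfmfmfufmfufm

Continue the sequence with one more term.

Rewriting the 16 symbols of fummfmfmfufmfufm one by one yields fu mm fm fm fu fm fu fm fu mm fu fm fu mm fu fm; concatenated:

fummfmfmfufmfufmfummfufmfummfufm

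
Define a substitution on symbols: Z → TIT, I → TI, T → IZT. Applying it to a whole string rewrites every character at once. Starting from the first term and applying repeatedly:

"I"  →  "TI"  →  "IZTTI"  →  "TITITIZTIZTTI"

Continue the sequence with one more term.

Rewriting the 13 symbols of TITITIZTIZTTI one by one yields IZT TI IZT TI IZT TI TIT IZT TI TIT IZT IZT TI; concatenated:

IZTTIIZTTIIZTTITITIZTTITITIZTIZTTI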